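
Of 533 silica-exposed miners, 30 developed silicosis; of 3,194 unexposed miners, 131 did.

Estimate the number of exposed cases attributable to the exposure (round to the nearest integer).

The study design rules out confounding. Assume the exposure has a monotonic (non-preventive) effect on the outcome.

p₁ = P(outcome | exposed) = 30/533 = 0.056285
p₀ = P(outcome | unexposed) = 131/3194 = 0.041014
PN = (p₁ − p₀)/p₁ = (0.056285 − 0.041014) / 0.056285 ≈ 0.27131.
Attributable cases ≈ PN × (exposed cases) = 0.27131 × 30 ≈ 8.14.

about 8 cases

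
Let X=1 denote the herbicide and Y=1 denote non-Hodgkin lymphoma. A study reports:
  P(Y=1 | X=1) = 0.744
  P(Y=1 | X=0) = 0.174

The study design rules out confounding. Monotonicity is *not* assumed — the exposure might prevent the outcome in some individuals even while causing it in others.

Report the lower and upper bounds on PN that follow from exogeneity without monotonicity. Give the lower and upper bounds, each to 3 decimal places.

0.766 ≤ PN ≤ 1.000

Let p₁ = 0.744, p₀ = 0.174.
Under exogeneity alone the bounds on PN are max{0,(p₁−p₀)/p₁} ≤ PN ≤ min{1,(1−p₀)/p₁}.
  lower = (p₁ − p₀)/p₁ = 0.57 / 0.744 ≈ 0.7661
  upper = min{1, (1 − p₀)/p₁} = 0.826 / 0.744 ≈ 1.1102 → capped at 1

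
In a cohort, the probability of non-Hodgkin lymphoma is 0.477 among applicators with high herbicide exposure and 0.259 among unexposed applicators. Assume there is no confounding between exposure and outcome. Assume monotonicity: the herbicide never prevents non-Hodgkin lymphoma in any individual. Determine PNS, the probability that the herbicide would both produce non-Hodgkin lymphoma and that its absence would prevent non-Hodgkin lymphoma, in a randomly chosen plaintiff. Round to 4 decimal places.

Let p₁ = 0.477, p₀ = 0.259.
Under exogeneity and monotonicity, PNS = p₁ − p₀.
PNS = 0.477 − 0.259 = 0.218

PNS ≈ 0.2180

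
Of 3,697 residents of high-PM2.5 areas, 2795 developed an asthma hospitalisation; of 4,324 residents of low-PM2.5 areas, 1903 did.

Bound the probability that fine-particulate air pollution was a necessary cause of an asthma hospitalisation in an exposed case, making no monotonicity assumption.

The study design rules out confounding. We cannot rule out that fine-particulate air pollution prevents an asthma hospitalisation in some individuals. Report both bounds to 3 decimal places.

p₁ = P(outcome | exposed) = 2795/3697 = 0.75602
p₀ = P(outcome | unexposed) = 1903/4324 = 0.4401
Under exogeneity alone the bounds on PN are max{0,(p₁−p₀)/p₁} ≤ PN ≤ min{1,(1−p₀)/p₁}.
  lower = (p₁ − p₀)/p₁ = 0.31592 / 0.75602 ≈ 0.4179
  upper = min{1, (1 − p₀)/p₁} = 0.5599 / 0.75602 ≈ 0.7406

0.418 ≤ PN ≤ 0.741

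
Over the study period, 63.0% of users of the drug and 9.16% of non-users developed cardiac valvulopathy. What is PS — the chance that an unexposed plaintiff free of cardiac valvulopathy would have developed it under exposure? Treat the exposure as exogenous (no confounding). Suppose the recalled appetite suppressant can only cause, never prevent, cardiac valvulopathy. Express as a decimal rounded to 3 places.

PS ≈ 0.593

p₁ = 0.63, p₀ = 0.0916.
Under exogeneity and monotonicity, PS = (p₁ − p₀) / (1 − p₀).
PS = (0.63 − 0.0916) / (1 − 0.0916) = 0.5384 / 0.9084 ≈ 0.5927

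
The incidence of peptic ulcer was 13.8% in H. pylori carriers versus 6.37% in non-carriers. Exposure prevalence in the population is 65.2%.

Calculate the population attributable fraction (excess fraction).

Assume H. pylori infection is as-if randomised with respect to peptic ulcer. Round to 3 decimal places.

p₁ = 0.138, p₀ = 0.0637.
Overall risk P(Y=1) = π·p₁ + (1−π)·p₀ = 0.652×0.138 + 0.348×0.0637 = 0.11214.
Under exogeneity, PAF = [P(Y=1) − p₀] / P(Y=1).
PAF = (0.11214 − 0.0637) / 0.11214 ≈ 0.4320

PAF ≈ 0.432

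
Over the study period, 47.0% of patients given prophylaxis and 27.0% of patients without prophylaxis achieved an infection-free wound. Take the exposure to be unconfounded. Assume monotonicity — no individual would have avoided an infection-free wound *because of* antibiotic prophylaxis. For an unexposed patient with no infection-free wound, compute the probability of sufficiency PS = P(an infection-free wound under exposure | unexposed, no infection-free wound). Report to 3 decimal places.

PS ≈ 0.274

p₁ = 0.47, p₀ = 0.27.
Under exogeneity and monotonicity, PS = (p₁ − p₀) / (1 − p₀).
PS = (0.47 − 0.27) / (1 − 0.27) = 0.2 / 0.73 ≈ 0.2740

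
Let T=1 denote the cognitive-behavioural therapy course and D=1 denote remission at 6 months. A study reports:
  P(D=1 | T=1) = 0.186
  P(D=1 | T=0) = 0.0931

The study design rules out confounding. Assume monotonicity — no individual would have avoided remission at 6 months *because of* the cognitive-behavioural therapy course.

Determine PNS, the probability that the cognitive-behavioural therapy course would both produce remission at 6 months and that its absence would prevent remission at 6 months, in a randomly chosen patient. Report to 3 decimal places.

PNS ≈ 0.093

Let p₁ = 0.186, p₀ = 0.0931.
Under exogeneity and monotonicity, PNS = p₁ − p₀.
PNS = 0.186 − 0.0931 = 0.0929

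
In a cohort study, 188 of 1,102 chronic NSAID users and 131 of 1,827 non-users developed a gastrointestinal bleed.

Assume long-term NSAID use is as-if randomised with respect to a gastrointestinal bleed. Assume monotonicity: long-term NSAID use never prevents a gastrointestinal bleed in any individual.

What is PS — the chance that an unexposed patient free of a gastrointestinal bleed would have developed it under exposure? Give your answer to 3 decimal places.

p₁ = P(outcome | exposed) = 188/1102 = 0.1706
p₀ = P(outcome | unexposed) = 131/1827 = 0.071702
Under exogeneity and monotonicity, PS = (p₁ − p₀) / (1 − p₀).
PS = (0.1706 − 0.071702) / (1 − 0.071702) = 0.098897 / 0.9283 ≈ 0.1065

PS ≈ 0.107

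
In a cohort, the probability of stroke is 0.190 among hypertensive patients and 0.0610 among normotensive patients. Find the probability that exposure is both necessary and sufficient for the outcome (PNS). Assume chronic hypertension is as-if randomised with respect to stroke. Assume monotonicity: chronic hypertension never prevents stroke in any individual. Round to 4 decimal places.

PNS ≈ 0.1290

Let p₁ = 0.19, p₀ = 0.061.
Under exogeneity and monotonicity, PNS = p₁ − p₀.
PNS = 0.19 − 0.061 = 0.129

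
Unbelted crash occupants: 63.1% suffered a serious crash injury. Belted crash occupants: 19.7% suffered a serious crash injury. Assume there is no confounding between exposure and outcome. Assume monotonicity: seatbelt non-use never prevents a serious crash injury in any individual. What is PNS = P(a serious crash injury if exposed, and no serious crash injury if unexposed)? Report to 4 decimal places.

p₁ = 0.631, p₀ = 0.197.
Under exogeneity and monotonicity, PNS = p₁ − p₀.
PNS = 0.631 − 0.197 = 0.434

PNS ≈ 0.4340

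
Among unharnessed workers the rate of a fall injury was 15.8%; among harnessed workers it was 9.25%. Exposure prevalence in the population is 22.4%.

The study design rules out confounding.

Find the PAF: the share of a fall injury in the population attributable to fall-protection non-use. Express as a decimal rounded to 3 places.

PAF ≈ 0.137

p₁ = 0.158, p₀ = 0.0925.
Overall risk P(Y=1) = π·p₁ + (1−π)·p₀ = 0.224×0.158 + 0.776×0.0925 = 0.10717.
Under exogeneity, PAF = [P(Y=1) − p₀] / P(Y=1).
PAF = (0.10717 − 0.0925) / 0.10717 ≈ 0.1369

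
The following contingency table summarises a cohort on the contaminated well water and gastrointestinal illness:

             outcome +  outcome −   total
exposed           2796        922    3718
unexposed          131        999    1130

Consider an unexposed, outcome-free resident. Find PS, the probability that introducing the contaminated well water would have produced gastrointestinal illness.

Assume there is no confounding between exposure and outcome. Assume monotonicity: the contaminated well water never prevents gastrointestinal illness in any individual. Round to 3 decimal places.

PS ≈ 0.719

p₁ = P(outcome | exposed) = 2796/3718 = 0.75202
p₀ = P(outcome | unexposed) = 131/1130 = 0.11593
Under exogeneity and monotonicity, PS = (p₁ − p₀) / (1 − p₀).
PS = (0.75202 − 0.11593) / (1 − 0.11593) = 0.63609 / 0.88407 ≈ 0.7195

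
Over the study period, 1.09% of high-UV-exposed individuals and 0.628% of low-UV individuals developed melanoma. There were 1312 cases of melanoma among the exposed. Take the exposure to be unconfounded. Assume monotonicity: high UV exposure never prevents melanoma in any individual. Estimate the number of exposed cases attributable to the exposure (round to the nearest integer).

about 556 cases

p₁ = 0.0109, p₀ = 0.00628.
PN = (p₁ − p₀)/p₁ = (0.0109 − 0.00628) / 0.0109 ≈ 0.42385.
Attributable cases ≈ PN × (exposed cases) = 0.42385 × 1312 ≈ 556.10.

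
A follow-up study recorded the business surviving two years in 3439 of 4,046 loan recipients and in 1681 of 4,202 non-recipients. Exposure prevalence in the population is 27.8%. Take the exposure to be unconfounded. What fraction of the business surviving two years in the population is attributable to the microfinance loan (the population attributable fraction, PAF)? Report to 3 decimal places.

PAF ≈ 0.238

p₁ = P(outcome | exposed) = 3439/4046 = 0.84998
p₀ = P(outcome | unexposed) = 1681/4202 = 0.40005
Overall risk P(Y=1) = π·p₁ + (1−π)·p₀ = 0.278×0.84998 + 0.722×0.40005 = 0.52513.
Under exogeneity, PAF = [P(Y=1) − p₀] / P(Y=1).
PAF = (0.52513 − 0.40005) / 0.52513 ≈ 0.2382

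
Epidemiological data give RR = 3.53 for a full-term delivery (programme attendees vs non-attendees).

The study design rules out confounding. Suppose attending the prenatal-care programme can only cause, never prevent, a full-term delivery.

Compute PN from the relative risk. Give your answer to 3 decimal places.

PN ≈ 0.717

Under exogeneity and monotonicity, PN = (RR − 1) / RR = 1 − 1/RR.
PN = (3.53 − 1) / 3.53 = 2.53 / 3.53 ≈ 0.7167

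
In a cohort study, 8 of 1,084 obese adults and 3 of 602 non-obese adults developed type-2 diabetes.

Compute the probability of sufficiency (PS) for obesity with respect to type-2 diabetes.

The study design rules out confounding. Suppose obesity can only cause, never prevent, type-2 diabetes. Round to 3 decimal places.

PS ≈ 0.002

p₁ = P(outcome | exposed) = 8/1084 = 0.0073801
p₀ = P(outcome | unexposed) = 3/602 = 0.0049834
Under exogeneity and monotonicity, PS = (p₁ − p₀) / (1 − p₀).
PS = (0.0073801 − 0.0049834) / (1 − 0.0049834) = 0.0023967 / 0.99502 ≈ 0.0024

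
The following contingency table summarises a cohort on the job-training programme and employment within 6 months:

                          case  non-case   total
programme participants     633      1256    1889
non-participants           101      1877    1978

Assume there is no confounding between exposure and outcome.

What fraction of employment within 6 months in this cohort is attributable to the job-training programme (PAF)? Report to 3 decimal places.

PAF ≈ 0.731

p₁ = P(outcome | exposed) = 633/1889 = 0.3351
p₀ = P(outcome | unexposed) = 101/1978 = 0.051062
Exposure prevalence π = 1889/3867 = 0.48849; overall risk P(Y=1) = 0.18981.
Under exogeneity, PAF = [P(Y=1) − p₀]/P(Y=1).
PAF = (0.18981 − 0.051062) / 0.18981 ≈ 0.7310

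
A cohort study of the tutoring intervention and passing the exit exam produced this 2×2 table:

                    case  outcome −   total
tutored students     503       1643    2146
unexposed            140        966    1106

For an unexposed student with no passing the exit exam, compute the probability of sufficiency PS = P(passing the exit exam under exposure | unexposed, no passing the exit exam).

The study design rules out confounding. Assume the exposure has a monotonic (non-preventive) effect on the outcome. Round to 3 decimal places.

PS ≈ 0.123

p₁ = P(outcome | exposed) = 503/2146 = 0.23439
p₀ = P(outcome | unexposed) = 140/1106 = 0.12658
Under exogeneity and monotonicity, PS = (p₁ − p₀)/(1 − p₀).
PS = (0.23439 − 0.12658) / 0.87342 ≈ 0.1234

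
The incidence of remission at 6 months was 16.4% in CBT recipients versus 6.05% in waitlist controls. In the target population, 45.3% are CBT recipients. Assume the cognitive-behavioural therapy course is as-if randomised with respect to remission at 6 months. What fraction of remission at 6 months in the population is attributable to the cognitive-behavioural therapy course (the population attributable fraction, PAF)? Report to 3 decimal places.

PAF ≈ 0.437

p₁ = 0.164, p₀ = 0.0605.
Overall risk P(Y=1) = π·p₁ + (1−π)·p₀ = 0.453×0.164 + 0.547×0.0605 = 0.10739.
Under exogeneity, PAF = [P(Y=1) − p₀] / P(Y=1).
PAF = (0.10739 − 0.0605) / 0.10739 ≈ 0.4366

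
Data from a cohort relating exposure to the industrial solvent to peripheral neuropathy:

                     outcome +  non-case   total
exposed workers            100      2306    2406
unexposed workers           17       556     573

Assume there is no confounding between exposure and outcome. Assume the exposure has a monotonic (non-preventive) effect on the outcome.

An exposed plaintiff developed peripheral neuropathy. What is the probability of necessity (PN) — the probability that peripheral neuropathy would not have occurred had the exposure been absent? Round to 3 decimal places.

PN ≈ 0.286

p₁ = P(outcome | exposed) = 100/2406 = 0.041563
p₀ = P(outcome | unexposed) = 17/573 = 0.029668
Under exogeneity and monotonicity, PN = (p₁ − p₀) / p₁.
PN = (0.041563 − 0.029668) / 0.041563 = 0.011894 / 0.041563 ≈ 0.2862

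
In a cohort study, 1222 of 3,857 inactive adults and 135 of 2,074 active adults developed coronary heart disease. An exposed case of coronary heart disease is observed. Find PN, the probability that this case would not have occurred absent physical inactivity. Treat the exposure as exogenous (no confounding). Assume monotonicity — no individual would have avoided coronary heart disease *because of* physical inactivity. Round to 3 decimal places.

PN ≈ 0.795

p₁ = P(outcome | exposed) = 1222/3857 = 0.31683
p₀ = P(outcome | unexposed) = 135/2074 = 0.065092
Under exogeneity and monotonicity, PN = (p₁ − p₀) / p₁.
PN = (0.31683 − 0.065092) / 0.31683 = 0.25173 / 0.31683 ≈ 0.7946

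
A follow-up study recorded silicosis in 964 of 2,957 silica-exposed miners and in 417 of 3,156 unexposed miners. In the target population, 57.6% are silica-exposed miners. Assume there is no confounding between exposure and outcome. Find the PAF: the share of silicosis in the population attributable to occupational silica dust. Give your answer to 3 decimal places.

p₁ = P(outcome | exposed) = 964/2957 = 0.32601
p₀ = P(outcome | unexposed) = 417/3156 = 0.13213
Overall risk P(Y=1) = π·p₁ + (1−π)·p₀ = 0.576×0.32601 + 0.424×0.13213 = 0.2438.
Under exogeneity, PAF = [P(Y=1) − p₀] / P(Y=1).
PAF = (0.2438 − 0.13213) / 0.2438 ≈ 0.4580

PAF ≈ 0.458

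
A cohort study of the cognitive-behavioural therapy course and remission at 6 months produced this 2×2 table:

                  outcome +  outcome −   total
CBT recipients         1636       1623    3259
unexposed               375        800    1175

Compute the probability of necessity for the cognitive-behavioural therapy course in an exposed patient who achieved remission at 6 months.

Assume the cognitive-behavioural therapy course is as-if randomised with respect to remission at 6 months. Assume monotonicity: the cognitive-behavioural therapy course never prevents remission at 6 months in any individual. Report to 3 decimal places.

p₁ = P(outcome | exposed) = 1636/3259 = 0.50199
p₀ = P(outcome | unexposed) = 375/1175 = 0.31915
Under exogeneity and monotonicity, PN = (p₁ − p₀) / p₁.
PN = (0.50199 − 0.31915) / 0.50199 = 0.18285 / 0.50199 ≈ 0.3642

PN ≈ 0.364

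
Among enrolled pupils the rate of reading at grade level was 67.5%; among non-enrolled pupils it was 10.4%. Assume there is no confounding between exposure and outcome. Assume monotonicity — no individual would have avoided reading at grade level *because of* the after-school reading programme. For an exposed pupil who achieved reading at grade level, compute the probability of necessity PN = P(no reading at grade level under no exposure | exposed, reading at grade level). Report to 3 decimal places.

p₁ = 0.675, p₀ = 0.104.
Under exogeneity and monotonicity, PN = (p₁ − p₀) / p₁.
PN = (0.675 − 0.104) / 0.675 = 0.571 / 0.675 ≈ 0.8459

PN ≈ 0.846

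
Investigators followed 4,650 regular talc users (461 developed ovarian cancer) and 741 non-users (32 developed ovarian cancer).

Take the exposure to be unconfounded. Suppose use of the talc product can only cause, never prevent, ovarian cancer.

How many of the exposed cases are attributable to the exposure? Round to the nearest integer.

about 260 cases

p₁ = P(outcome | exposed) = 461/4650 = 0.09914
p₀ = P(outcome | unexposed) = 32/741 = 0.043185
PN = (p₁ − p₀)/p₁ = (0.09914 − 0.043185) / 0.09914 ≈ 0.56440.
Attributable cases ≈ PN × (exposed cases) = 0.56440 × 461 ≈ 260.19.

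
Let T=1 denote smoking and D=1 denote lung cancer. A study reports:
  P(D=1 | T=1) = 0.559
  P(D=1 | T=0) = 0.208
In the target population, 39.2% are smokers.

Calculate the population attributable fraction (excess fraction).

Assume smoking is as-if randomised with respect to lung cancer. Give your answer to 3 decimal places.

Let p₁ = 0.559, p₀ = 0.208.
Overall risk P(Y=1) = π·p₁ + (1−π)·p₀ = 0.392×0.559 + 0.608×0.208 = 0.34559.
Under exogeneity, PAF = [P(Y=1) − p₀] / P(Y=1).
PAF = (0.34559 − 0.208) / 0.34559 ≈ 0.3981

PAF ≈ 0.398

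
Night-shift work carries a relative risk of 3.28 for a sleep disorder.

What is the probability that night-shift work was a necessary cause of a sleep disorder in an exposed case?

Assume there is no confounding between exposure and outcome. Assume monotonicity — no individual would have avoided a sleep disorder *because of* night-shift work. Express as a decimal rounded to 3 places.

PN ≈ 0.695

Under exogeneity and monotonicity, PN = (RR − 1) / RR = 1 − 1/RR.
PN = (3.28 − 1) / 3.28 = 2.28 / 3.28 ≈ 0.6951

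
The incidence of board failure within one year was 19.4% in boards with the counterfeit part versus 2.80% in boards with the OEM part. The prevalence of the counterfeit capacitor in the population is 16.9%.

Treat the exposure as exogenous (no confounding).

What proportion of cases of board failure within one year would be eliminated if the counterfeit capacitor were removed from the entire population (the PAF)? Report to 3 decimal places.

p₁ = 0.194, p₀ = 0.028.
Overall risk P(Y=1) = π·p₁ + (1−π)·p₀ = 0.169×0.194 + 0.831×0.028 = 0.056054.
Under exogeneity, PAF = [P(Y=1) − p₀] / P(Y=1).
PAF = (0.056054 − 0.028) / 0.056054 ≈ 0.5005

PAF ≈ 0.500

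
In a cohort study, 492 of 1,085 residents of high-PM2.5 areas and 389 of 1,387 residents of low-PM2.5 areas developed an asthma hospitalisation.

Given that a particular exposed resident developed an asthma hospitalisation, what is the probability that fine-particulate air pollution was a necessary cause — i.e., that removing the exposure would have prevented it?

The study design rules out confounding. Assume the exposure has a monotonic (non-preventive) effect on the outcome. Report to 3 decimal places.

p₁ = P(outcome | exposed) = 492/1085 = 0.45346
p₀ = P(outcome | unexposed) = 389/1387 = 0.28046
Under exogeneity and monotonicity, PN = (p₁ − p₀) / p₁.
PN = (0.45346 − 0.28046) / 0.45346 = 0.17299 / 0.45346 ≈ 0.3815

PN ≈ 0.382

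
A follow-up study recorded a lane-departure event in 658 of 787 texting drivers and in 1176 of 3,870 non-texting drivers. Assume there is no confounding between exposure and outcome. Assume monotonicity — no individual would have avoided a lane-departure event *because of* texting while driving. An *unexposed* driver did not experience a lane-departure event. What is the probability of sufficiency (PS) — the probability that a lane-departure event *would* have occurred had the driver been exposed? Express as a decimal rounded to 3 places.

p₁ = P(outcome | exposed) = 658/787 = 0.83609
p₀ = P(outcome | unexposed) = 1176/3870 = 0.30388
Under exogeneity and monotonicity, PS = (p₁ − p₀) / (1 − p₀).
PS = (0.83609 − 0.30388) / (1 − 0.30388) = 0.53221 / 0.69612 ≈ 0.7645

PS ≈ 0.765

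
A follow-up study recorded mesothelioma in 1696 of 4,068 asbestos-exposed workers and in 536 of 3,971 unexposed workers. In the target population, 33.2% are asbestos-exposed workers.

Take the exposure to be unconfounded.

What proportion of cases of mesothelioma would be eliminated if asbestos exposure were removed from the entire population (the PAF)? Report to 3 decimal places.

PAF ≈ 0.409

p₁ = P(outcome | exposed) = 1696/4068 = 0.41691
p₀ = P(outcome | unexposed) = 536/3971 = 0.13498
Overall risk P(Y=1) = π·p₁ + (1−π)·p₀ = 0.332×0.41691 + 0.668×0.13498 = 0.22858.
Under exogeneity, PAF = [P(Y=1) − p₀] / P(Y=1).
PAF = (0.22858 − 0.13498) / 0.22858 ≈ 0.4095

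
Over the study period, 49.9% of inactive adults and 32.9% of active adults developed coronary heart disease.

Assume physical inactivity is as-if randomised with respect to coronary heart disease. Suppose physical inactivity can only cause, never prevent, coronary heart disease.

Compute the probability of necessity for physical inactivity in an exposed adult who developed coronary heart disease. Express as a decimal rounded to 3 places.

p₁ = 0.499, p₀ = 0.329.
Under exogeneity and monotonicity, PN = (p₁ − p₀) / p₁.
PN = (0.499 − 0.329) / 0.499 = 0.17 / 0.499 ≈ 0.3407

PN ≈ 0.341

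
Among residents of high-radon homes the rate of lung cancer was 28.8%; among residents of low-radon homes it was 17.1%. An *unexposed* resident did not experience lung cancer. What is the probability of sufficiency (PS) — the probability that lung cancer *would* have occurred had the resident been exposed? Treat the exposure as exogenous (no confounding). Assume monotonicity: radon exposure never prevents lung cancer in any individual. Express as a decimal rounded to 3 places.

p₁ = 0.288, p₀ = 0.171.
Under exogeneity and monotonicity, PS = (p₁ − p₀) / (1 − p₀).
PS = (0.288 − 0.171) / (1 − 0.171) = 0.117 / 0.829 ≈ 0.1411

PS ≈ 0.141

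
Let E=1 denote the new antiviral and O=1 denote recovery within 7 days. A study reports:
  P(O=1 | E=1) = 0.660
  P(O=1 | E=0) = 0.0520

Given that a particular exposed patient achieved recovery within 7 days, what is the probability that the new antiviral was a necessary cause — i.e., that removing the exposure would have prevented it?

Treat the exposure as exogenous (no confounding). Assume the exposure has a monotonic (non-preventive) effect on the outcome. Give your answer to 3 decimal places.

PN ≈ 0.921

Let p₁ = 0.66, p₀ = 0.052.
Under exogeneity and monotonicity, PN = (p₁ − p₀) / p₁.
PN = (0.66 − 0.052) / 0.66 = 0.608 / 0.66 ≈ 0.9212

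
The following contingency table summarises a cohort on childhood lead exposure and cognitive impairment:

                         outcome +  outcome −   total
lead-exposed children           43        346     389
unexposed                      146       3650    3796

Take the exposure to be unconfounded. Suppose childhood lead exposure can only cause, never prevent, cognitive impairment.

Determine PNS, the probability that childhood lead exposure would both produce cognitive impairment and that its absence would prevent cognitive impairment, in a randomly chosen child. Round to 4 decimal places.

p₁ = P(outcome | exposed) = 43/389 = 0.11054
p₀ = P(outcome | unexposed) = 146/3796 = 0.038462
Under exogeneity and monotonicity, PNS = p₁ − p₀.
PNS = 0.11054 − 0.038462 = 0.072078

PNS ≈ 0.0721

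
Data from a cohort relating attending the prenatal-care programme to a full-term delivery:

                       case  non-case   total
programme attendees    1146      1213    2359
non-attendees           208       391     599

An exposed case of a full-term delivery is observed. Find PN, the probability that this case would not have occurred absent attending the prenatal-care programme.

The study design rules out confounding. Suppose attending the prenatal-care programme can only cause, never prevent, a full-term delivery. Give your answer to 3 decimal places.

PN ≈ 0.285

p₁ = P(outcome | exposed) = 1146/2359 = 0.4858
p₀ = P(outcome | unexposed) = 208/599 = 0.34725
Under exogeneity and monotonicity, PN = (p₁ − p₀)/p₁.
PN = (0.4858 − 0.34725) / 0.4858 ≈ 0.2852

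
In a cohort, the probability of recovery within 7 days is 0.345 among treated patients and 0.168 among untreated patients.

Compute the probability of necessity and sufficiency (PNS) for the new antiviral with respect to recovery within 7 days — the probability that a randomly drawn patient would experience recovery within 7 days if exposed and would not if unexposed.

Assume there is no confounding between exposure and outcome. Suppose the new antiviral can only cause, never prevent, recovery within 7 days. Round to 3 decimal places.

PNS ≈ 0.177

Let p₁ = 0.345, p₀ = 0.168.
Under exogeneity and monotonicity, PNS = p₁ − p₀.
PNS = 0.345 − 0.168 = 0.177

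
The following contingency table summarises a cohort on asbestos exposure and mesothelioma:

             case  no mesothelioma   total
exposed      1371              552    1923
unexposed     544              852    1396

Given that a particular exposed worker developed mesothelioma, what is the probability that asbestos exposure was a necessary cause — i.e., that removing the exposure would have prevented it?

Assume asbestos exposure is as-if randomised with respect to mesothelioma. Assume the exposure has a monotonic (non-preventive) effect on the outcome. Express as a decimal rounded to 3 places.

p₁ = P(outcome | exposed) = 1371/1923 = 0.71295
p₀ = P(outcome | unexposed) = 544/1396 = 0.38968
Under exogeneity and monotonicity, PN = (p₁ − p₀) / p₁.
PN = (0.71295 − 0.38968) / 0.71295 = 0.32326 / 0.71295 ≈ 0.4534

PN ≈ 0.453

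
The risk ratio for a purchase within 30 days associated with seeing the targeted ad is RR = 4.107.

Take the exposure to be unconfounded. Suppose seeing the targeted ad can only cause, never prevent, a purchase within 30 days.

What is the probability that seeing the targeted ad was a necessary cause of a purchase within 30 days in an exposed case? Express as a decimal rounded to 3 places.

PN ≈ 0.757

Under exogeneity and monotonicity, PN = (RR − 1) / RR = 1 − 1/RR.
PN = (4.107 − 1) / 4.107 = 3.107 / 4.107 ≈ 0.7565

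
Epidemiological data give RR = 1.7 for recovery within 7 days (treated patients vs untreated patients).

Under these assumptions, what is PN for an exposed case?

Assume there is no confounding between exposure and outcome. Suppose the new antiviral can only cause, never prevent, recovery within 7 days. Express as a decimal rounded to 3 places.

Under exogeneity and monotonicity, PN = (RR − 1) / RR = 1 − 1/RR.
PN = (1.7 − 1) / 1.7 = 0.7 / 1.7 ≈ 0.4118

PN ≈ 0.412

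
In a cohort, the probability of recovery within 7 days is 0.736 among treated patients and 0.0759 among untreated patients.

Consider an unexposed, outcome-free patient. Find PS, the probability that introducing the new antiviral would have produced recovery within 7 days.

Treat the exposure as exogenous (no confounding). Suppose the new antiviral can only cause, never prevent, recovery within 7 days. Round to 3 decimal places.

Let p₁ = 0.736, p₀ = 0.0759.
Under exogeneity and monotonicity, PS = (p₁ − p₀) / (1 − p₀).
PS = (0.736 − 0.0759) / (1 − 0.0759) = 0.6601 / 0.9241 ≈ 0.7143

PS ≈ 0.714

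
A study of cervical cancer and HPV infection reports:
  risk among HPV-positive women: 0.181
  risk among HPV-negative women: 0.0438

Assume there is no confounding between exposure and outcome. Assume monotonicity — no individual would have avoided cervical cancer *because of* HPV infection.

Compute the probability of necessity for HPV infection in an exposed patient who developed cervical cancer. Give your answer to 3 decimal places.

Let p₁ = 0.181, p₀ = 0.0438.
Under exogeneity and monotonicity, PN = (p₁ − p₀) / p₁.
PN = (0.181 − 0.0438) / 0.181 = 0.1372 / 0.181 ≈ 0.7580

PN ≈ 0.758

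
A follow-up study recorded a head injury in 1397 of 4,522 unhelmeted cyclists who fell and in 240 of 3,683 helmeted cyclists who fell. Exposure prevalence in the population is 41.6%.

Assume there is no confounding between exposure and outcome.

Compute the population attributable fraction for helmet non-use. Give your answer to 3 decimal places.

PAF ≈ 0.609

p₁ = P(outcome | exposed) = 1397/4522 = 0.30893
p₀ = P(outcome | unexposed) = 240/3683 = 0.065164
Overall risk P(Y=1) = π·p₁ + (1−π)·p₀ = 0.416×0.30893 + 0.584×0.065164 = 0.16657.
Under exogeneity, PAF = [P(Y=1) − p₀] / P(Y=1).
PAF = (0.16657 − 0.065164) / 0.16657 ≈ 0.6088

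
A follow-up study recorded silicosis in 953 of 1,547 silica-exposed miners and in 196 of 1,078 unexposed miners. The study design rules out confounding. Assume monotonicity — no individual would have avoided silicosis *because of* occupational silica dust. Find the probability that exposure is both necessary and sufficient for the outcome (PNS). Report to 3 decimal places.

PNS ≈ 0.434

p₁ = P(outcome | exposed) = 953/1547 = 0.61603
p₀ = P(outcome | unexposed) = 196/1078 = 0.18182
Under exogeneity and monotonicity, PNS = p₁ − p₀.
PNS = 0.61603 − 0.18182 = 0.43421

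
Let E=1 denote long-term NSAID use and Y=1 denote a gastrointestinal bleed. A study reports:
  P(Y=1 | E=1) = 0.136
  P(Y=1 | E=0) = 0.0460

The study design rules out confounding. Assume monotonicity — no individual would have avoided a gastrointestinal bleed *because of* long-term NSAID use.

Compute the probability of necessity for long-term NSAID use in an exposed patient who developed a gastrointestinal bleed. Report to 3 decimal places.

PN ≈ 0.662

Let p₁ = 0.136, p₀ = 0.046.
Under exogeneity and monotonicity, PN = (p₁ − p₀) / p₁.
PN = (0.136 − 0.046) / 0.136 = 0.09 / 0.136 ≈ 0.6618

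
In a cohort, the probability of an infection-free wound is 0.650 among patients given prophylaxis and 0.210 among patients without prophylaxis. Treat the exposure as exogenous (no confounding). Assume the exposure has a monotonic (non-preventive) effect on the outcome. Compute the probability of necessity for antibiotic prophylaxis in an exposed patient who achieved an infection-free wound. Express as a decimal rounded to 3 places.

Let p₁ = 0.65, p₀ = 0.21.
Under exogeneity and monotonicity, PN = (p₁ − p₀) / p₁.
PN = (0.65 − 0.21) / 0.65 = 0.44 / 0.65 ≈ 0.6769

PN ≈ 0.677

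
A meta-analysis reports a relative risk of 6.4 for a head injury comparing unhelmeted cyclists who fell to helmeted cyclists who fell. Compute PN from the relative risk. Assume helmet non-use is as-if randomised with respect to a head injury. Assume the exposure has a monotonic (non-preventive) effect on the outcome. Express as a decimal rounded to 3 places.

Under exogeneity and monotonicity, PN = (RR − 1) / RR = 1 − 1/RR.
PN = (6.4 − 1) / 6.4 = 5.4 / 6.4 ≈ 0.8438

PN ≈ 0.844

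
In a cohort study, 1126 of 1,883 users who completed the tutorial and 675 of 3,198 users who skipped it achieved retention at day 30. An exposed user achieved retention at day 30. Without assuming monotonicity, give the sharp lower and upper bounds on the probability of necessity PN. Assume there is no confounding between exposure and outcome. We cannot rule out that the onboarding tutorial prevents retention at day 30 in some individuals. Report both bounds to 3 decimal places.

p₁ = P(outcome | exposed) = 1126/1883 = 0.59798
p₀ = P(outcome | unexposed) = 675/3198 = 0.21107
Under exogeneity alone the bounds on PN are max{0,(p₁−p₀)/p₁} ≤ PN ≤ min{1,(1−p₀)/p₁}.
  lower = (p₁ − p₀)/p₁ = 0.38691 / 0.59798 ≈ 0.6470
  upper = min{1, (1 − p₀)/p₁} = 0.78893 / 0.59798 ≈ 1.3193 → capped at 1

0.647 ≤ PN ≤ 1.000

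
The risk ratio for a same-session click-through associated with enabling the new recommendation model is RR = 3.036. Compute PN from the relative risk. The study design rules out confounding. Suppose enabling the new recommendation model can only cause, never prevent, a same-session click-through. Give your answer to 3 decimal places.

PN ≈ 0.671

Under exogeneity and monotonicity, PN = (RR − 1) / RR = 1 − 1/RR.
PN = (3.036 − 1) / 3.036 = 2.036 / 3.036 ≈ 0.6706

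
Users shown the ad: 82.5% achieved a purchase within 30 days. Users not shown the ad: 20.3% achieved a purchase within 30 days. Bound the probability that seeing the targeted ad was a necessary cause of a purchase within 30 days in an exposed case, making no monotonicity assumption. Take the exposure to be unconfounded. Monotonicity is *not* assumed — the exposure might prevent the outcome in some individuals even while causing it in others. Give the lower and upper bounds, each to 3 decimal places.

0.754 ≤ PN ≤ 0.966

p₁ = 0.825, p₀ = 0.203.
Under exogeneity alone the bounds on PN are max{0,(p₁−p₀)/p₁} ≤ PN ≤ min{1,(1−p₀)/p₁}.
  lower = (p₁ − p₀)/p₁ = 0.622 / 0.825 ≈ 0.7539
  upper = min{1, (1 − p₀)/p₁} = 0.797 / 0.825 ≈ 0.9661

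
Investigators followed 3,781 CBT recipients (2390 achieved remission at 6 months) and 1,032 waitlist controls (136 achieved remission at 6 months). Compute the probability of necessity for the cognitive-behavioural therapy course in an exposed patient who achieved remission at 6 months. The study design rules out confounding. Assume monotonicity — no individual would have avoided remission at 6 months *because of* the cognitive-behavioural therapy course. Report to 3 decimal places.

p₁ = P(outcome | exposed) = 2390/3781 = 0.63211
p₀ = P(outcome | unexposed) = 136/1032 = 0.13178
Under exogeneity and monotonicity, PN = (p₁ − p₀) / p₁.
PN = (0.63211 − 0.13178) / 0.63211 = 0.50032 / 0.63211 ≈ 0.7915

PN ≈ 0.792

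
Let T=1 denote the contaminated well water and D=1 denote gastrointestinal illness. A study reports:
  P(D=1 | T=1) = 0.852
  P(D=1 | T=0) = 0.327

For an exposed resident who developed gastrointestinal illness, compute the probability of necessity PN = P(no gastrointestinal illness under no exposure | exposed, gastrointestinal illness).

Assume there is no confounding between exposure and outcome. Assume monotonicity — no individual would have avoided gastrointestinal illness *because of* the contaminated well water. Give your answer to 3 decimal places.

PN ≈ 0.616

Let p₁ = 0.852, p₀ = 0.327.
Under exogeneity and monotonicity, PN = (p₁ − p₀) / p₁.
PN = (0.852 − 0.327) / 0.852 = 0.525 / 0.852 ≈ 0.6162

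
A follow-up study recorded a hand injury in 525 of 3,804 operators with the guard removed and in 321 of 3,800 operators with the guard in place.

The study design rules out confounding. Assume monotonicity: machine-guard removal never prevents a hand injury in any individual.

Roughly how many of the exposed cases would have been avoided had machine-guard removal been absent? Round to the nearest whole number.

about 204 cases

p₁ = P(outcome | exposed) = 525/3804 = 0.13801
p₀ = P(outcome | unexposed) = 321/3800 = 0.084474
PN = (p₁ − p₀)/p₁ = (0.13801 − 0.084474) / 0.13801 ≈ 0.38793.
Attributable cases ≈ PN × (exposed cases) = 0.38793 × 525 ≈ 203.66.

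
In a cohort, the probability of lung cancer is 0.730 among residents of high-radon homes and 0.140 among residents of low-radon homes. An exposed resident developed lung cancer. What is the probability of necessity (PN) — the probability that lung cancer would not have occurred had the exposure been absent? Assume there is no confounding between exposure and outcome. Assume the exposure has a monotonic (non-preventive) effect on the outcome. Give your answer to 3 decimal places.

Let p₁ = 0.73, p₀ = 0.14.
Under exogeneity and monotonicity, PN = (p₁ − p₀) / p₁.
PN = (0.73 − 0.14) / 0.73 = 0.59 / 0.73 ≈ 0.8082

PN ≈ 0.808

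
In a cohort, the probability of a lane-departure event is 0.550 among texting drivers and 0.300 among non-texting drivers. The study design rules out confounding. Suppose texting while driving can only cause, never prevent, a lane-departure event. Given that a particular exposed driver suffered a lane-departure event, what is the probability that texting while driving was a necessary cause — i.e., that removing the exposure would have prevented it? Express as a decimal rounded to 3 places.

Let p₁ = 0.55, p₀ = 0.3.
Under exogeneity and monotonicity, PN = (p₁ − p₀) / p₁.
PN = (0.55 − 0.3) / 0.55 = 0.25 / 0.55 ≈ 0.4545

PN ≈ 0.455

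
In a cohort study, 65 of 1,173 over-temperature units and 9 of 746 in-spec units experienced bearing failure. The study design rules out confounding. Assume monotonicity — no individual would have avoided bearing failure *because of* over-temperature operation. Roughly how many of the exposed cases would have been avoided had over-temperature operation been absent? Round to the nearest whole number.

p₁ = P(outcome | exposed) = 65/1173 = 0.055413
p₀ = P(outcome | unexposed) = 9/746 = 0.012064
PN = (p₁ − p₀)/p₁ = (0.055413 − 0.012064) / 0.055413 ≈ 0.78229.
Attributable cases ≈ PN × (exposed cases) = 0.78229 × 65 ≈ 50.85.

about 51 cases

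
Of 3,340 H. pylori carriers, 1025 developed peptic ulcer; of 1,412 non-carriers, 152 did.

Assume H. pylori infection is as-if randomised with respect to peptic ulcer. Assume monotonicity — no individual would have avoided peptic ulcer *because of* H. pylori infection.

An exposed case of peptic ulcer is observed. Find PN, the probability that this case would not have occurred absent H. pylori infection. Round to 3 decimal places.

p₁ = P(outcome | exposed) = 1025/3340 = 0.30689
p₀ = P(outcome | unexposed) = 152/1412 = 0.10765
Under exogeneity and monotonicity, PN = (p₁ − p₀) / p₁.
PN = (0.30689 − 0.10765) / 0.30689 = 0.19924 / 0.30689 ≈ 0.6492

PN ≈ 0.649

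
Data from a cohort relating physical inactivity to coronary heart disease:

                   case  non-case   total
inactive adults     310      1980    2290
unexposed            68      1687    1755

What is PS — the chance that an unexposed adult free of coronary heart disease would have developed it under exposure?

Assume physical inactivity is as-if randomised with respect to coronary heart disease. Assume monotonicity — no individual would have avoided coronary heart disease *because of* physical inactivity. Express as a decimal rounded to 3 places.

PS ≈ 0.101

p₁ = P(outcome | exposed) = 310/2290 = 0.13537
p₀ = P(outcome | unexposed) = 68/1755 = 0.038746
Under exogeneity and monotonicity, PS = (p₁ − p₀)/(1 − p₀).
PS = (0.13537 − 0.038746) / 0.96125 ≈ 0.1005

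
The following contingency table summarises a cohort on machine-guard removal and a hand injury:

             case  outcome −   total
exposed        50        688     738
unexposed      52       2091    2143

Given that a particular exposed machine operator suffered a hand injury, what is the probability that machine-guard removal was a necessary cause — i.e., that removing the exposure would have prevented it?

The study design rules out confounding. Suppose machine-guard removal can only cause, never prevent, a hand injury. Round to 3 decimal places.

PN ≈ 0.642

p₁ = P(outcome | exposed) = 50/738 = 0.067751
p₀ = P(outcome | unexposed) = 52/2143 = 0.024265
Under exogeneity and monotonicity, PN = (p₁ − p₀)/p₁.
PN = (0.067751 − 0.024265) / 0.067751 ≈ 0.6418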